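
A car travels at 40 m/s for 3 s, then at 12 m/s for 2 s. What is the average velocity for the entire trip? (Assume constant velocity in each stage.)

d₁ = v₁t₁ = 40 × 3 = 120 m
d₂ = v₂t₂ = 12 × 2 = 24 m
d_total = 144 m, t_total = 5 s
v_avg = d_total/t_total = 144/5 = 28.8 m/s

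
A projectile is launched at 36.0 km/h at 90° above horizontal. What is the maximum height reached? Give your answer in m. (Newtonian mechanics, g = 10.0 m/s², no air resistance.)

v₀ = 36.0 km/h × 0.2777777777777778 = 10.0 m/s
H = v₀² × sin²(θ) / (2g) = 10.0² × sin(90°)² / (2 × 10.0) = 100.0 × 1.0 / 20.0 = 5.0 m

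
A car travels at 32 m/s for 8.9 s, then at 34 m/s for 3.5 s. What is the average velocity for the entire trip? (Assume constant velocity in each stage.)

d₁ = v₁t₁ = 32 × 8.9 = 284.8 m
d₂ = v₂t₂ = 34 × 3.5 = 119.0 m
d_total = 403.8 m, t_total = 12.4 s
v_avg = d_total/t_total = 403.8/12.4 = 32.56 m/s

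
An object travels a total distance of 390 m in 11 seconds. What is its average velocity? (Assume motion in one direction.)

v_avg = Δd / Δt = 390 / 11 = 35.45 m/s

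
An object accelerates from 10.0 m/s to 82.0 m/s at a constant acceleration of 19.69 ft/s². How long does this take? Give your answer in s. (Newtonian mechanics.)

a = 19.69 ft/s² × 0.3048 = 6.00151 m/s²
t = (v - v₀) / a = (82.0 - 10.0) / 6.00151 = 12.0 s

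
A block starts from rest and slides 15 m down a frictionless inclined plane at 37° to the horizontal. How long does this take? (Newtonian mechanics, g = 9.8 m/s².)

a = g sin(θ) = 9.8 × sin(37°) = 5.8978 m/s²
t = √(2d/a) = √(2 × 15 / 5.8978) = 2.26 s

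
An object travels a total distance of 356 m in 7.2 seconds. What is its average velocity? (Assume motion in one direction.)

v_avg = Δd / Δt = 356 / 7.2 = 49.44 m/s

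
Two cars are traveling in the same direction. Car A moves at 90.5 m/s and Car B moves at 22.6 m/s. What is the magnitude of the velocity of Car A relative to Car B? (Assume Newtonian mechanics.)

v_rel = |v_A - v_B| = |90.5 - 22.6| = 67.9 m/s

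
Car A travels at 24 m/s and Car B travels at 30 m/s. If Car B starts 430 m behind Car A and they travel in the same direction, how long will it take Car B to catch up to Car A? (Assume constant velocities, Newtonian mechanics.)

Relative speed: v_rel = 30 - 24 = 6 m/s
Time to catch: t = d₀/v_rel = 430/6 = 71.67 s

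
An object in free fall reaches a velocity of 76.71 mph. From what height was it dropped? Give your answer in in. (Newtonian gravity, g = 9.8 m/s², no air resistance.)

v = 76.71 mph × 0.44704 = 34.2924 m/s
h = v² / (2g) = 34.2924² / (2 × 9.8) = 59.9984 m
h = 59.9984 m / 0.0254 = 2362 in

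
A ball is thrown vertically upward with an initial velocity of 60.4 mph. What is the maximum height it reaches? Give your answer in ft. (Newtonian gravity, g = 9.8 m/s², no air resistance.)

v₀ = 60.4 mph × 0.44704 = 27.0012 m/s
h_max = v₀² / (2g) = 27.0012² / (2 × 9.8) = 729.065 / 19.6 = 37.1972 m
h_max = 37.1972 m / 0.3048 = 122.0 ft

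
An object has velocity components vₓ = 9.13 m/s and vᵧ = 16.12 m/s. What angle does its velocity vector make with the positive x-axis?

θ = arctan(vᵧ/vₓ) = arctan(16.12/9.13) = 60.47°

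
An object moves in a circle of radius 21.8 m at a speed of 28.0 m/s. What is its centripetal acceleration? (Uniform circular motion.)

a_c = v²/r = 28.0²/21.8 = 784.0/21.8 = 35.96 m/s²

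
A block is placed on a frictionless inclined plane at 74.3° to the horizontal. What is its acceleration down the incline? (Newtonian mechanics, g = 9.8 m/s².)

a = g sin(θ) = 9.8 × sin(74.3°) = 9.8 × 0.9627 = 9.43 m/s²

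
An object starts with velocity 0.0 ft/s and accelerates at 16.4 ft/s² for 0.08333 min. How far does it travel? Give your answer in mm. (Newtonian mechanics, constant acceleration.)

v₀ = 0.0 ft/s × 0.3048 = 0.0 m/s
a = 16.4 ft/s² × 0.3048 = 4.99872 m/s²
t = 0.08333 min × 60.0 = 4.9998 s
d = v₀ × t + ½ × a × t² = 0.0 × 4.9998 + 0.5 × 4.99872 × 4.9998² = 62.479 m
d = 62.479 m / 0.001 = 62480 mm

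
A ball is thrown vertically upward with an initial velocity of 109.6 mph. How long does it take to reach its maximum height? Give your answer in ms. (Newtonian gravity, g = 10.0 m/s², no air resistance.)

v₀ = 109.6 mph × 0.44704 = 48.9956 m/s
t_up = v₀ / g = 48.9956 / 10.0 = 4.89956 s
t_up = 4.89956 s / 0.001 = 4900 ms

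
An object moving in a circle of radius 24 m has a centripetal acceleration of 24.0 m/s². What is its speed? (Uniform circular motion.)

v = √(a_c × r) = √(24.0 × 24) = 24.0 m/s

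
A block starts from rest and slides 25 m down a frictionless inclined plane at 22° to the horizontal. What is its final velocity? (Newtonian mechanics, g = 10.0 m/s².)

a = g sin(θ) = 10.0 × sin(22°) = 3.7461 m/s²
v = √(2ad) = √(2 × 3.7461 × 25) = 13.69 m/s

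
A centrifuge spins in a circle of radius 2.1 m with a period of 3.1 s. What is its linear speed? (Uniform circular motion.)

v = 2πr/T = 2π×2.1/3.1 = 4.26 m/s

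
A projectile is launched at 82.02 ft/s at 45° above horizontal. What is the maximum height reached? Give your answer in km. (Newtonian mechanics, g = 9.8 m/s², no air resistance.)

v₀ = 82.02 ft/s × 0.3048 = 24.9997 m/s
H = v₀² × sin²(θ) / (2g) = 24.9997² × sin(45°)² / (2 × 9.8) = 624.985 × 0.5 / 19.6 = 15.9435 m
H = 15.9435 m / 1000.0 = 0.01594 km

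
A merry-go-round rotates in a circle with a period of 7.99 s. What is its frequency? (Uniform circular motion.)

f = 1/T = 1/7.99 = 0.1252 Hz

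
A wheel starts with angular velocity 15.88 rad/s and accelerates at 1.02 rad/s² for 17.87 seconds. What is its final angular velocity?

ω = ω₀ + αt = 15.88 + 1.02 × 17.87 = 34.11 rad/s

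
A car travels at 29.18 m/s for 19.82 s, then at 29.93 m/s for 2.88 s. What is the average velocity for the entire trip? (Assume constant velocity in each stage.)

d₁ = v₁t₁ = 29.18 × 19.82 = 578.3476 m
d₂ = v₂t₂ = 29.93 × 2.88 = 86.1984 m
d_total = 664.546 m, t_total = 22.7 s
v_avg = d_total/t_total = 664.546/22.7 = 29.28 m/s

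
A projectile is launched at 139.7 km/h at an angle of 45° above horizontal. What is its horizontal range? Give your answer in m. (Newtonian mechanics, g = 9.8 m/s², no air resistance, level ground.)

v₀ = 139.7 km/h × 0.2777777777777778 = 38.8056 m/s
R = v₀² × sin(2θ) / g = 38.8056² × sin(2 × 45°) / 9.8 = 1505.87 × 1.0 / 9.8 = 153.7 m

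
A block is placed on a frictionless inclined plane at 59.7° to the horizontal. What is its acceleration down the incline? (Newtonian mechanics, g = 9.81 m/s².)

a = g sin(θ) = 9.81 × sin(59.7°) = 9.81 × 0.8634 = 8.47 m/s²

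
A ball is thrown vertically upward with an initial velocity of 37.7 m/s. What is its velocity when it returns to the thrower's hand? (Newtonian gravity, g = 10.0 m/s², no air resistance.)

By conservation of energy (no air resistance), the ball returns to the throw height with the same speed as launch, but directed downward.
|v_ground| = v₀ = 37.7 m/s
v_ground = 37.7 m/s (downward)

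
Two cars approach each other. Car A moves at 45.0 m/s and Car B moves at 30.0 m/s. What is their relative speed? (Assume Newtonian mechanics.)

v_rel = v_A + v_B = 45.0 + 30.0 = 75.0 m/s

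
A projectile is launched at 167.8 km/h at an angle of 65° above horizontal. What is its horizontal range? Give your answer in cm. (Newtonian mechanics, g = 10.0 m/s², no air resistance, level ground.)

v₀ = 167.8 km/h × 0.2777777777777778 = 46.6111 m/s
R = v₀² × sin(2θ) / g = 46.6111² × sin(2 × 65°) / 10.0 = 2172.59 × 0.766044 / 10.0 = 166.43 m
R = 166.43 m / 0.01 = 16640 cm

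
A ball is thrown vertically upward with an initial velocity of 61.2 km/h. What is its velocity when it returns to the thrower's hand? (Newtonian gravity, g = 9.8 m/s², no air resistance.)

By conservation of energy (no air resistance), the ball returns to the throw height with the same speed as launch, but directed downward.
|v_ground| = v₀ = 61.2 km/h
v_ground = 61.2 km/h (downward)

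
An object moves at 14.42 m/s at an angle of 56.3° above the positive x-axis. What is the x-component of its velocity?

vₓ = v cos(θ) = 14.42 × cos(56.3°) = 8.0 m/s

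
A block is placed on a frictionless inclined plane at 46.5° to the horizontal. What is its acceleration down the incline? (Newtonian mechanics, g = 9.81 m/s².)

a = g sin(θ) = 9.81 × sin(46.5°) = 9.81 × 0.7254 = 7.12 m/s²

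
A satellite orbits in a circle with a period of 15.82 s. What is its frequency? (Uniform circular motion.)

f = 1/T = 1/15.82 = 0.0632 Hz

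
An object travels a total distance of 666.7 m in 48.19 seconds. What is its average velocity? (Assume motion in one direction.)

v_avg = Δd / Δt = 666.7 / 48.19 = 13.83 m/s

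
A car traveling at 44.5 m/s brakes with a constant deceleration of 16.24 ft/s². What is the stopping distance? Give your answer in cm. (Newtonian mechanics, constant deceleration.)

a = 16.24 ft/s² × 0.3048 = 4.94995 m/s²
d = v₀² / (2a) = 44.5² / (2 × 4.94995) = 1980.25 / 9.8999 = 200.027 m
d = 200.027 m / 0.01 = 20000 cm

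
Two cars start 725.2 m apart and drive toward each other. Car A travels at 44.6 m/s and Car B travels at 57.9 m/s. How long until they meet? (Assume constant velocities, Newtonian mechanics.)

Combined speed: v_combined = 44.6 + 57.9 = 102.5 m/s
Time to meet: t = d/v_combined = 725.2/102.5 = 7.08 s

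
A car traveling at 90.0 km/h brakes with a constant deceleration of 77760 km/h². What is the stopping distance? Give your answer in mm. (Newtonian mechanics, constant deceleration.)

v₀ = 90.0 km/h × 0.2777777777777778 = 25.0 m/s
a = 77760 km/h² × 7.716049382716049e-05 = 6.0 m/s²
d = v₀² / (2a) = 25.0² / (2 × 6.0) = 625.0 / 12.0 = 52.0833 m
d = 52.0833 m / 0.001 = 52080 mm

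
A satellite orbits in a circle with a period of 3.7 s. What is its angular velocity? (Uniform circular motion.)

ω = 2π/T = 2π/3.7 = 1.6982 rad/s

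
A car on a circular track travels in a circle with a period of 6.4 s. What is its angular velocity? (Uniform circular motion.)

ω = 2π/T = 2π/6.4 = 0.9817 rad/s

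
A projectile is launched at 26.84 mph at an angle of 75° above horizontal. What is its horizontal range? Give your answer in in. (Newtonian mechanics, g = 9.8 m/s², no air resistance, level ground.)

v₀ = 26.84 mph × 0.44704 = 11.9986 m/s
R = v₀² × sin(2θ) / g = 11.9986² × sin(2 × 75°) / 9.8 = 143.966 × 0.5 / 9.8 = 7.3452 m
R = 7.3452 m / 0.0254 = 289.2 in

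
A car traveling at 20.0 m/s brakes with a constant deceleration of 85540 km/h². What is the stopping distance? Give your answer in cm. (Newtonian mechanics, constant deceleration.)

a = 85540 km/h² × 7.716049382716049e-05 = 6.60031 m/s²
d = v₀² / (2a) = 20.0² / (2 × 6.60031) = 400.0 / 13.2006 = 30.3017 m
d = 30.3017 m / 0.01 = 3030 cm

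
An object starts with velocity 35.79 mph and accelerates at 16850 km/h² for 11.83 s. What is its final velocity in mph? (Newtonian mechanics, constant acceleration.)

v₀ = 35.79 mph × 0.44704 = 15.9996 m/s
a = 16850 km/h² × 7.716049382716049e-05 = 1.30015 m/s²
v = v₀ + a × t = 15.9996 + 1.30015 × 11.83 = 31.3804 m/s
v = 31.3804 m/s / 0.44704 = 70.2 mph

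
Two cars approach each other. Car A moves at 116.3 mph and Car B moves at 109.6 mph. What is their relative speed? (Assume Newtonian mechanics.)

v_rel = v_A + v_B = 116.3 + 109.6 = 225.9 mph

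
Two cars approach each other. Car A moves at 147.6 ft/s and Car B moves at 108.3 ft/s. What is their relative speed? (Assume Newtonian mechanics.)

v_rel = v_A + v_B = 147.6 + 108.3 = 255.9 ft/s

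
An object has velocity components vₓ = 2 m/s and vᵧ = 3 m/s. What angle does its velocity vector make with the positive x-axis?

θ = arctan(vᵧ/vₓ) = arctan(3/2) = 56.31°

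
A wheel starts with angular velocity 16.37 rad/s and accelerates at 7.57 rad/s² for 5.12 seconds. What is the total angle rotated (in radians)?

θ = ω₀t + ½αt² = 16.37×5.12 + ½×7.57×5.12² = 183.04 rad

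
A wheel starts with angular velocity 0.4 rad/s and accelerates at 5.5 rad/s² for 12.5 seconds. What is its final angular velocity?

ω = ω₀ + αt = 0.4 + 5.5 × 12.5 = 69.15 rad/s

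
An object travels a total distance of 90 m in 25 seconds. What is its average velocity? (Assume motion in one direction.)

v_avg = Δd / Δt = 90 / 25 = 3.6 m/s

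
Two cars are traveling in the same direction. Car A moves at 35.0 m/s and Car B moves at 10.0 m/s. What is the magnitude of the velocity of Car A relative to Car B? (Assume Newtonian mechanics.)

v_rel = |v_A - v_B| = |35.0 - 10.0| = 25.0 m/s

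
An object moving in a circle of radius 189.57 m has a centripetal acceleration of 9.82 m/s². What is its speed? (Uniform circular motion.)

v = √(a_c × r) = √(9.82 × 189.57) = 43.15 m/s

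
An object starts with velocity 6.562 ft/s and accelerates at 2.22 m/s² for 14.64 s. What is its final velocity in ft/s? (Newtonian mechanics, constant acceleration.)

v₀ = 6.562 ft/s × 0.3048 = 2.0001 m/s
v = v₀ + a × t = 2.0001 + 2.22 × 14.64 = 34.5009 m/s
v = 34.5009 m/s / 0.3048 = 113.2 ft/s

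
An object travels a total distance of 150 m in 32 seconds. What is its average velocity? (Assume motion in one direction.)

v_avg = Δd / Δt = 150 / 32 = 4.69 m/s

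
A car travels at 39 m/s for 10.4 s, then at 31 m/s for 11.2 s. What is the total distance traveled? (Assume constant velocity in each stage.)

d₁ = v₁t₁ = 39 × 10.4 = 405.6 m
d₂ = v₂t₂ = 31 × 11.2 = 347.2 m
d_total = 405.6 + 347.2 = 752.8 m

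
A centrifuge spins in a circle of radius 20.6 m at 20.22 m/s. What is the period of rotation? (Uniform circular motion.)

T = 2πr/v = 2π×20.6/20.22 = 6.4 s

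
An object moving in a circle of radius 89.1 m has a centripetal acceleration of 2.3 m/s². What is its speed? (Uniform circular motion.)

v = √(a_c × r) = √(2.3 × 89.1) = 14.32 m/s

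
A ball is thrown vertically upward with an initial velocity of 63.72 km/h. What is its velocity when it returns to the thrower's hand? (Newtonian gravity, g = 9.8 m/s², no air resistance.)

By conservation of energy (no air resistance), the ball returns to the throw height with the same speed as launch, but directed downward.
|v_ground| = v₀ = 63.72 km/h
v_ground = 63.72 km/h (downward)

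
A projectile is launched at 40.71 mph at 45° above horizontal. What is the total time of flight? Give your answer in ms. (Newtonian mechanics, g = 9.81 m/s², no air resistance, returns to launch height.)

v₀ = 40.71 mph × 0.44704 = 18.199 m/s
T = 2 × v₀ × sin(θ) / g = 2 × 18.199 × sin(45°) / 9.81 = 2 × 18.199 × 0.707107 / 9.81 = 2.62358 s
T = 2.62358 s / 0.001 = 2624 ms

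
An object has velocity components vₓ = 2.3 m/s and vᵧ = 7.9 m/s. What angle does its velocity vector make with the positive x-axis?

θ = arctan(vᵧ/vₓ) = arctan(7.9/2.3) = 73.77°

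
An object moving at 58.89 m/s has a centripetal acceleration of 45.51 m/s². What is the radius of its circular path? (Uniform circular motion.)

r = v²/a_c = 58.89²/45.51 = 76.2 m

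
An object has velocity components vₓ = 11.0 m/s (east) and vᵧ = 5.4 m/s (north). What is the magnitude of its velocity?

|v| = √(vₓ² + vᵧ²) = √(11.0² + 5.4²) = √(150.16) = 12.25 m/s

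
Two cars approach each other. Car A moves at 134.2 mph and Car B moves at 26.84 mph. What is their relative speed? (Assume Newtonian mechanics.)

v_rel = v_A + v_B = 134.2 + 26.84 = 161.04 mph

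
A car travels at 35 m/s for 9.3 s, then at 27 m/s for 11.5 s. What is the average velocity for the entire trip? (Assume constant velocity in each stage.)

d₁ = v₁t₁ = 35 × 9.3 = 325.5 m
d₂ = v₂t₂ = 27 × 11.5 = 310.5 m
d_total = 636.0 m, t_total = 20.8 s
v_avg = d_total/t_total = 636.0/20.8 = 30.58 m/s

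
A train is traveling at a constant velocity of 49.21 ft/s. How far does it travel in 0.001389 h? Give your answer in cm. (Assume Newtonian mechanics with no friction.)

v = 49.21 ft/s × 0.3048 = 14.9992 m/s
t = 0.001389 h × 3600.0 = 5.0004 s
d = v × t = 14.9992 × 5.0004 = 75.002 m
d = 75.002 m / 0.01 = 7500 cm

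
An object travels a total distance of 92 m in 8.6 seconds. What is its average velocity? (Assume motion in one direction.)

v_avg = Δd / Δt = 92 / 8.6 = 10.7 m/s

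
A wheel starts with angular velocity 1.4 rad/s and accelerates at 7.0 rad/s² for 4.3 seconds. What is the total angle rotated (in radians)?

θ = ω₀t + ½αt² = 1.4×4.3 + ½×7.0×4.3² = 70.73 rad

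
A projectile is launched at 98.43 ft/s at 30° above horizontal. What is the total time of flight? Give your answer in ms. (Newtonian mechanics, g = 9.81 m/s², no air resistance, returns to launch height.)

v₀ = 98.43 ft/s × 0.3048 = 30.0015 m/s
T = 2 × v₀ × sin(θ) / g = 2 × 30.0015 × sin(30°) / 9.81 = 2 × 30.0015 × 0.5 / 9.81 = 3.05826 s
T = 3.05826 s / 0.001 = 3058 ms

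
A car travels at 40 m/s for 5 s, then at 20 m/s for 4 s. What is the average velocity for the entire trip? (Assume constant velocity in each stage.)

d₁ = v₁t₁ = 40 × 5 = 200 m
d₂ = v₂t₂ = 20 × 4 = 80 m
d_total = 280 m, t_total = 9 s
v_avg = d_total/t_total = 280/9 = 31.11 m/s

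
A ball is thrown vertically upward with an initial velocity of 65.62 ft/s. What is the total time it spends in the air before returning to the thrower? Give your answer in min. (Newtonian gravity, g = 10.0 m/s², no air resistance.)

v₀ = 65.62 ft/s × 0.3048 = 20.001 m/s
t_total = 2 × v₀ / g = 2 × 20.001 / 10.0 = 4.0002 s
t_total = 4.0002 s / 60.0 = 0.06667 min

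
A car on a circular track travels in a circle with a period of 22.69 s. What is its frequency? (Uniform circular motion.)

f = 1/T = 1/22.69 = 0.0441 Hz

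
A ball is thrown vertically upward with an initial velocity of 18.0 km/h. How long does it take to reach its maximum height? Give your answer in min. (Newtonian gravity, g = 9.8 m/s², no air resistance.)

v₀ = 18.0 km/h × 0.2777777777777778 = 5.0 m/s
t_up = v₀ / g = 5.0 / 9.8 = 0.510204 s
t_up = 0.510204 s / 60.0 = 0.008503 min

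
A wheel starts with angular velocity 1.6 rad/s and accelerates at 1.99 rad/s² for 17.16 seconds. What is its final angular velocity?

ω = ω₀ + αt = 1.6 + 1.99 × 17.16 = 35.75 rad/s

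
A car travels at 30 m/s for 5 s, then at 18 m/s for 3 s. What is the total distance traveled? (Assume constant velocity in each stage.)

d₁ = v₁t₁ = 30 × 5 = 150 m
d₂ = v₂t₂ = 18 × 3 = 54 m
d_total = 150 + 54 = 204 m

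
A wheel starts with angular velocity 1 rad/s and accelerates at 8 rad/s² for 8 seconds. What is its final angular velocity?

ω = ω₀ + αt = 1 + 8 × 8 = 65 rad/s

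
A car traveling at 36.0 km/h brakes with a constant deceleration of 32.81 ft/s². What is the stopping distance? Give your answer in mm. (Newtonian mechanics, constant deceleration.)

v₀ = 36.0 km/h × 0.2777777777777778 = 10.0 m/s
a = 32.81 ft/s² × 0.3048 = 10.0005 m/s²
d = v₀² / (2a) = 10.0² / (2 × 10.0005) = 100.0 / 20.001 = 4.99975 m
d = 4.99975 m / 0.001 = 5000 mm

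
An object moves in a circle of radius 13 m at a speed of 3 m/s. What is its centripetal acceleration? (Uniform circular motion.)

a_c = v²/r = 3²/13 = 9/13 = 0.69 m/s²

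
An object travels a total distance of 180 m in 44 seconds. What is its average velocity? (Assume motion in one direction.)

v_avg = Δd / Δt = 180 / 44 = 4.09 m/s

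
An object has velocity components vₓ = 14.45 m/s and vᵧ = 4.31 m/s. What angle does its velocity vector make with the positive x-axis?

θ = arctan(vᵧ/vₓ) = arctan(4.31/14.45) = 16.61°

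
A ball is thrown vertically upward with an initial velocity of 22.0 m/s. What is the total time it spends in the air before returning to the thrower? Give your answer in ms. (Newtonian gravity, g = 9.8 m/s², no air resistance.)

t_total = 2 × v₀ / g = 2 × 22.0 / 9.8 = 4.4898 s
t_total = 4.4898 s / 0.001 = 4490 ms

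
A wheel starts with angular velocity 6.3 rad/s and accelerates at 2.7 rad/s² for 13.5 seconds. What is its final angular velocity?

ω = ω₀ + αt = 6.3 + 2.7 × 13.5 = 42.75 rad/s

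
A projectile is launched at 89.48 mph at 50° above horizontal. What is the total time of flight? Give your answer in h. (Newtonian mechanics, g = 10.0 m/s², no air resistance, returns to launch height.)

v₀ = 89.48 mph × 0.44704 = 40.0011 m/s
T = 2 × v₀ × sin(θ) / g = 2 × 40.0011 × sin(50°) / 10.0 = 2 × 40.0011 × 0.766044 / 10.0 = 6.12852 s
T = 6.12852 s / 3600.0 = 0.001702 h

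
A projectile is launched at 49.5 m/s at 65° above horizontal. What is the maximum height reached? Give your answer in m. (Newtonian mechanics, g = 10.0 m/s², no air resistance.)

H = v₀² × sin²(θ) / (2g) = 49.5² × sin(65°)² / (2 × 10.0) = 2450.25 × 0.821394 / 20.0 = 100.6 m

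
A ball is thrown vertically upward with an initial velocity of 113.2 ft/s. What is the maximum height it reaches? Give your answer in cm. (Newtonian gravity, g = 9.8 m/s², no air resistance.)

v₀ = 113.2 ft/s × 0.3048 = 34.5034 m/s
h_max = v₀² / (2g) = 34.5034² / (2 × 9.8) = 1190.48 / 19.6 = 60.7388 m
h_max = 60.7388 m / 0.01 = 6074 cm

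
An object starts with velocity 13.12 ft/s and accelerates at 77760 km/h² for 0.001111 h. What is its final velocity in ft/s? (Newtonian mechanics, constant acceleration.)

v₀ = 13.12 ft/s × 0.3048 = 3.99898 m/s
a = 77760 km/h² × 7.716049382716049e-05 = 6.0 m/s²
t = 0.001111 h × 3600.0 = 3.9996 s
v = v₀ + a × t = 3.99898 + 6.0 × 3.9996 = 27.9966 m/s
v = 27.9966 m/s / 0.3048 = 91.85 ft/s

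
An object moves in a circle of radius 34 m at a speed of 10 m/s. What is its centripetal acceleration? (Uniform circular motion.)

a_c = v²/r = 10²/34 = 100/34 = 2.94 m/s²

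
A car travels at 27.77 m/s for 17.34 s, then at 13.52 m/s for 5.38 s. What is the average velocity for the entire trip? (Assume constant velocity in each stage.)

d₁ = v₁t₁ = 27.77 × 17.34 = 481.5318 m
d₂ = v₂t₂ = 13.52 × 5.38 = 72.7376 m
d_total = 554.2694 m, t_total = 22.72 s
v_avg = d_total/t_total = 554.2694/22.72 = 24.4 m/s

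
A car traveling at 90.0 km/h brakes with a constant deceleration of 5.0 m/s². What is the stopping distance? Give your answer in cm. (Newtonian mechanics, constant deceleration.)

v₀ = 90.0 km/h × 0.2777777777777778 = 25.0 m/s
d = v₀² / (2a) = 25.0² / (2 × 5.0) = 625.0 / 10.0 = 62.5 m
d = 62.5 m / 0.01 = 6250 cm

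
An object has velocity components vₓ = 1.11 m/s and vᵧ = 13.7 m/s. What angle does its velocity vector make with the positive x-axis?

θ = arctan(vᵧ/vₓ) = arctan(13.7/1.11) = 85.37°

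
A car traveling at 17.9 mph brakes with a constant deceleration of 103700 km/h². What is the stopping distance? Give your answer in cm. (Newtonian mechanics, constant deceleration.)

v₀ = 17.9 mph × 0.44704 = 8.00202 m/s
a = 103700 km/h² × 7.716049382716049e-05 = 8.00154 m/s²
d = v₀² / (2a) = 8.00202² / (2 × 8.00154) = 64.0323 / 16.0031 = 4.00124 m
d = 4.00124 m / 0.01 = 400.1 cm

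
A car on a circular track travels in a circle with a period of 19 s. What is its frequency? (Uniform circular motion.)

f = 1/T = 1/19 = 0.0526 Hz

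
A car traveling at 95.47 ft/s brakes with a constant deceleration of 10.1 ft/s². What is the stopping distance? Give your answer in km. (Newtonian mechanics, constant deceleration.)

v₀ = 95.47 ft/s × 0.3048 = 29.0993 m/s
a = 10.1 ft/s² × 0.3048 = 3.07848 m/s²
d = v₀² / (2a) = 29.0993² / (2 × 3.07848) = 846.769 / 6.15696 = 137.53 m
d = 137.53 m / 1000.0 = 0.1375 km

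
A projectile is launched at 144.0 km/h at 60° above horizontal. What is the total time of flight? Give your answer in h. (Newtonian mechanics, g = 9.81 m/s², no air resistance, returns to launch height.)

v₀ = 144.0 km/h × 0.2777777777777778 = 40.0 m/s
T = 2 × v₀ × sin(θ) / g = 2 × 40.0 × sin(60°) / 9.81 = 2 × 40.0 × 0.866025 / 9.81 = 7.06239 s
T = 7.06239 s / 3600.0 = 0.001962 h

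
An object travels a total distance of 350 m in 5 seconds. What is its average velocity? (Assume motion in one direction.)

v_avg = Δd / Δt = 350 / 5 = 70.0 m/s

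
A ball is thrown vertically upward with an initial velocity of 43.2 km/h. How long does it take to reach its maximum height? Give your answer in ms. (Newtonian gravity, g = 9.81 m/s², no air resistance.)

v₀ = 43.2 km/h × 0.2777777777777778 = 12.0 m/s
t_up = v₀ / g = 12.0 / 9.81 = 1.22324 s
t_up = 1.22324 s / 0.001 = 1223 ms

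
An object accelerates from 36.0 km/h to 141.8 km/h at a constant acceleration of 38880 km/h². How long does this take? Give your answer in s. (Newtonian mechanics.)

v₀ = 36.0 km/h × 0.2777777777777778 = 10.0 m/s
v = 141.8 km/h × 0.2777777777777778 = 39.3889 m/s
a = 38880 km/h² × 7.716049382716049e-05 = 3.0 m/s²
t = (v - v₀) / a = (39.3889 - 10.0) / 3.0 = 9.796 s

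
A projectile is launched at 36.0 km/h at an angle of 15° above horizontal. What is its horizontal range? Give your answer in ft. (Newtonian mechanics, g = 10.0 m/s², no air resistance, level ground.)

v₀ = 36.0 km/h × 0.2777777777777778 = 10.0 m/s
R = v₀² × sin(2θ) / g = 10.0² × sin(2 × 15°) / 10.0 = 100.0 × 0.5 / 10.0 = 5.0 m
R = 5.0 m / 0.3048 = 16.4 ft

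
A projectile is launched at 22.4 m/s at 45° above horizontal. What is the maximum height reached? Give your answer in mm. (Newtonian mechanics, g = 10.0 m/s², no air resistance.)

H = v₀² × sin²(θ) / (2g) = 22.4² × sin(45°)² / (2 × 10.0) = 501.76 × 0.5 / 20.0 = 12.544 m
H = 12.544 m / 0.001 = 12540 mm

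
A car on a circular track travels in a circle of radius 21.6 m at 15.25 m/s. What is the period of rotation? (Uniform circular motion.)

T = 2πr/v = 2π×21.6/15.25 = 8.9 s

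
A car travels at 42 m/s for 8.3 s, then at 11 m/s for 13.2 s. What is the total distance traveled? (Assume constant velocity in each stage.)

d₁ = v₁t₁ = 42 × 8.3 = 348.6 m
d₂ = v₂t₂ = 11 × 13.2 = 145.2 m
d_total = 348.6 + 145.2 = 493.8 m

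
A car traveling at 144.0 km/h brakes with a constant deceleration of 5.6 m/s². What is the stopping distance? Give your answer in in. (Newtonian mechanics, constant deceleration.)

v₀ = 144.0 km/h × 0.2777777777777778 = 40.0 m/s
d = v₀² / (2a) = 40.0² / (2 × 5.6) = 1600.0 / 11.2 = 142.857 m
d = 142.857 m / 0.0254 = 5624 in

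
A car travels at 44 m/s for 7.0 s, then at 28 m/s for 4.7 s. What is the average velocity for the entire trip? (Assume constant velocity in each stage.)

d₁ = v₁t₁ = 44 × 7.0 = 308.0 m
d₂ = v₂t₂ = 28 × 4.7 = 131.6 m
d_total = 439.6 m, t_total = 11.7 s
v_avg = d_total/t_total = 439.6/11.7 = 37.57 m/s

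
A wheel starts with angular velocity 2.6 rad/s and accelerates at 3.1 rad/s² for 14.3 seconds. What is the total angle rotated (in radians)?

θ = ω₀t + ½αt² = 2.6×14.3 + ½×3.1×14.3² = 354.14 rad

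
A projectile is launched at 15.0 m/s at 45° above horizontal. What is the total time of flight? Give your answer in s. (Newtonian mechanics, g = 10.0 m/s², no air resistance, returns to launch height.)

T = 2 × v₀ × sin(θ) / g = 2 × 15.0 × sin(45°) / 10.0 = 2 × 15.0 × 0.707107 / 10.0 = 2.121 s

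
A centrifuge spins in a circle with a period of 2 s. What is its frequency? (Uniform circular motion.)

f = 1/T = 1/2 = 0.5 Hz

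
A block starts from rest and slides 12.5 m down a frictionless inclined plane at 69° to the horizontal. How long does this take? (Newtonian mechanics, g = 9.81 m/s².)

a = g sin(θ) = 9.81 × sin(69°) = 9.1584 m/s²
t = √(2d/a) = √(2 × 12.5 / 9.1584) = 1.65 s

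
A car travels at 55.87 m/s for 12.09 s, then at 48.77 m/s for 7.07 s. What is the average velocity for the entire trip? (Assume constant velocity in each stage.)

d₁ = v₁t₁ = 55.87 × 12.09 = 675.4683 m
d₂ = v₂t₂ = 48.77 × 7.07 = 344.8039 m
d_total = 1020.2722 m, t_total = 19.16 s
v_avg = d_total/t_total = 1020.2722/19.16 = 53.25 m/s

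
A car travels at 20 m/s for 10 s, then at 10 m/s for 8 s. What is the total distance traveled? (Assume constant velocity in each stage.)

d₁ = v₁t₁ = 20 × 10 = 200 m
d₂ = v₂t₂ = 10 × 8 = 80 m
d_total = 200 + 80 = 280 m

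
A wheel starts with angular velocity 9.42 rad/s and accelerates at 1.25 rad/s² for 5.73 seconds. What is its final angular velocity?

ω = ω₀ + αt = 9.42 + 1.25 × 5.73 = 16.58 rad/s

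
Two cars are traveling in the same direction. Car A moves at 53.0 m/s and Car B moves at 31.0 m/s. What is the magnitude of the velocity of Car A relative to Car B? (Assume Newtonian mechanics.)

v_rel = |v_A - v_B| = |53.0 - 31.0| = 22.0 m/s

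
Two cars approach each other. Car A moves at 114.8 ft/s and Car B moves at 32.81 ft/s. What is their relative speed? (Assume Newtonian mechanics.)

v_rel = v_A + v_B = 114.8 + 32.81 = 147.61 ft/s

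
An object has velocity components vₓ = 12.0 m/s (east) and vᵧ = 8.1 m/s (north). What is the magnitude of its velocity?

|v| = √(vₓ² + vᵧ²) = √(12.0² + 8.1²) = √(209.61) = 14.48 m/s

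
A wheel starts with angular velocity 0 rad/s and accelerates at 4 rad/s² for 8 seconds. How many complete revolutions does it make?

θ = ω₀t + ½αt² = 0×8 + ½×4×8² = 128.0 rad
Total revolutions = θ/(2π) = 128.0/(2π) = 20.37
Complete revolutions = ⌊20.37⌋ = 20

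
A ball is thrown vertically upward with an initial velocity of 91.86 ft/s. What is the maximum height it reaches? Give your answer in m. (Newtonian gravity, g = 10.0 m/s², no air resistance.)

v₀ = 91.86 ft/s × 0.3048 = 27.9989 m/s
h_max = v₀² / (2g) = 27.9989² / (2 × 10.0) = 783.938 / 20.0 = 39.2 m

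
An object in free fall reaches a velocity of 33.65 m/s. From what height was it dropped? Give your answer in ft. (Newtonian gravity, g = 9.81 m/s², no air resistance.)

h = v² / (2g) = 33.65² / (2 × 9.81) = 57.7127 m
h = 57.7127 m / 0.3048 = 189.3 ft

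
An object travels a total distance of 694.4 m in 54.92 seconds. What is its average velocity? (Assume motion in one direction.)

v_avg = Δd / Δt = 694.4 / 54.92 = 12.64 m/s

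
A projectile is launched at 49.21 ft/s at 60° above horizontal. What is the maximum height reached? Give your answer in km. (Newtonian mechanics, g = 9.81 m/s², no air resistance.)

v₀ = 49.21 ft/s × 0.3048 = 14.9992 m/s
H = v₀² × sin²(θ) / (2g) = 14.9992² × sin(60°)² / (2 × 9.81) = 224.976 × 0.75 / 19.62 = 8.6 m
H = 8.6 m / 1000.0 = 0.0086 km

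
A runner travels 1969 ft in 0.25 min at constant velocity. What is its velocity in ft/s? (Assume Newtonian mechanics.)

d = 1969 ft × 0.3048 = 600.151 m
t = 0.25 min × 60.0 = 15.0 s
v = d / t = 600.151 / 15.0 = 40.0101 m/s
v = 40.0101 m/s / 0.3048 = 131.3 ft/s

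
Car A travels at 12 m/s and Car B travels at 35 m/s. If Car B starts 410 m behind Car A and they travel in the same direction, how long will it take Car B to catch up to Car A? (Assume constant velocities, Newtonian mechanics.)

Relative speed: v_rel = 35 - 12 = 23 m/s
Time to catch: t = d₀/v_rel = 410/23 = 17.83 s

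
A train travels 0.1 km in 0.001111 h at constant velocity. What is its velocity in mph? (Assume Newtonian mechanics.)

d = 0.1 km × 1000.0 = 100.0 m
t = 0.001111 h × 3600.0 = 3.9996 s
v = d / t = 100.0 / 3.9996 = 25.0025 m/s
v = 25.0025 m/s / 0.44704 = 55.93 mph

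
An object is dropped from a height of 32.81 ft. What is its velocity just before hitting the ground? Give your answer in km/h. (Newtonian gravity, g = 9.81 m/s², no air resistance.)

h = 32.81 ft × 0.3048 = 10.0005 m
v = √(2gh) = √(2 × 9.81 × 10.0005) = 14.0075 m/s
v = 14.0075 m/s / 0.2777777777777778 = 50.43 km/h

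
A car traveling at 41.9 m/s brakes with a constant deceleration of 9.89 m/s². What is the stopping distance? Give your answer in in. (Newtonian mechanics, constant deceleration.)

d = v₀² / (2a) = 41.9² / (2 × 9.89) = 1755.61 / 19.78 = 88.7568 m
d = 88.7568 m / 0.0254 = 3494 in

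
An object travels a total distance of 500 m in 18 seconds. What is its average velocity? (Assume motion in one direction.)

v_avg = Δd / Δt = 500 / 18 = 27.78 m/s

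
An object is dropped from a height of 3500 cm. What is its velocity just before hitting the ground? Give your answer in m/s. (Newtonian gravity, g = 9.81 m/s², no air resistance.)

h = 3500 cm × 0.01 = 35.0 m
v = √(2gh) = √(2 × 9.81 × 35.0) = 26.2 m/s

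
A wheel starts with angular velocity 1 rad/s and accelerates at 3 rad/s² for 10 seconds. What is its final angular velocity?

ω = ω₀ + αt = 1 + 3 × 10 = 31 rad/s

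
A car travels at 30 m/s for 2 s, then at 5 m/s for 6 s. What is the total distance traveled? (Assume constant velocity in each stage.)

d₁ = v₁t₁ = 30 × 2 = 60 m
d₂ = v₂t₂ = 5 × 6 = 30 m
d_total = 60 + 30 = 90 m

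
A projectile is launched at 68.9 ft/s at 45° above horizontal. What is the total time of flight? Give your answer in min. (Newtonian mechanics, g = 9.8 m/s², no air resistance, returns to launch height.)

v₀ = 68.9 ft/s × 0.3048 = 21.0007 m/s
T = 2 × v₀ × sin(θ) / g = 2 × 21.0007 × sin(45°) / 9.8 = 2 × 21.0007 × 0.707107 / 9.8 = 3.03056 s
T = 3.03056 s / 60.0 = 0.05051 min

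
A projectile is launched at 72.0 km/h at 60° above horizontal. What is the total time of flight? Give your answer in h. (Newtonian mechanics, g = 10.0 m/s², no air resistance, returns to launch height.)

v₀ = 72.0 km/h × 0.2777777777777778 = 20.0 m/s
T = 2 × v₀ × sin(θ) / g = 2 × 20.0 × sin(60°) / 10.0 = 2 × 20.0 × 0.8660254 / 10.0 = 3.464102 s
T = 3.464102 s / 3600.0 = 0.0009623 h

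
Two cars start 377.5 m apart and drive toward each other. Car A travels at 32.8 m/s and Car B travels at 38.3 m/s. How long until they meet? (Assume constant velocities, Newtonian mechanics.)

Combined speed: v_combined = 32.8 + 38.3 = 71.1 m/s
Time to meet: t = d/v_combined = 377.5/71.1 = 5.31 s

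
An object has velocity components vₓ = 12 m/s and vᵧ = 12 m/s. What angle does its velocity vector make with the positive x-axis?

θ = arctan(vᵧ/vₓ) = arctan(12/12) = 45.0°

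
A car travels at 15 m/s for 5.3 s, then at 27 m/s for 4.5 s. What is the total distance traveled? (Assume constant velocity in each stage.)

d₁ = v₁t₁ = 15 × 5.3 = 79.5 m
d₂ = v₂t₂ = 27 × 4.5 = 121.5 m
d_total = 79.5 + 121.5 = 201.0 m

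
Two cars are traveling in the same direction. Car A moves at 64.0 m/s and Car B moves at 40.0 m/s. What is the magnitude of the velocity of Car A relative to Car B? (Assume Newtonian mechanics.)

v_rel = |v_A - v_B| = |64.0 - 40.0| = 24.0 m/s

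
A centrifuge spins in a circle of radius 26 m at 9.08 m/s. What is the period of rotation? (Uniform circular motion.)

T = 2πr/v = 2π×26/9.08 = 17.99 s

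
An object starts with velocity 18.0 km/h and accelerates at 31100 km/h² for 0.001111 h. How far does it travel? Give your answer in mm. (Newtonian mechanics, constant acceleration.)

v₀ = 18.0 km/h × 0.2777777777777778 = 5.0 m/s
a = 31100 km/h² × 7.716049382716049e-05 = 2.39969 m/s²
t = 0.001111 h × 3600.0 = 3.9996 s
d = v₀ × t + ½ × a × t² = 5.0 × 3.9996 + 0.5 × 2.39969 × 3.9996² = 39.1917 m
d = 39.1917 m / 0.001 = 39190 mm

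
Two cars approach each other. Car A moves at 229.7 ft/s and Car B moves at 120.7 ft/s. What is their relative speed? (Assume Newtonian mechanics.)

v_rel = v_A + v_B = 229.7 + 120.7 = 350.4 ft/s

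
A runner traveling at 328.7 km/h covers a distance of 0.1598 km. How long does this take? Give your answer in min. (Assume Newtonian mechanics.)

d = 0.1598 km × 1000.0 = 159.8 m
v = 328.7 km/h × 0.2777777777777778 = 91.3056 m/s
t = d / v = 159.8 / 91.3056 = 1.75017 s
t = 1.75017 s / 60.0 = 0.02917 min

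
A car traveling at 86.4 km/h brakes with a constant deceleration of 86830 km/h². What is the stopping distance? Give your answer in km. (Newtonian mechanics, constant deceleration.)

v₀ = 86.4 km/h × 0.2777777777777778 = 24.0 m/s
a = 86830 km/h² × 7.716049382716049e-05 = 6.69985 m/s²
d = v₀² / (2a) = 24.0² / (2 × 6.69985) = 576.0 / 13.3997 = 42.986 m
d = 42.986 m / 1000.0 = 0.04299 km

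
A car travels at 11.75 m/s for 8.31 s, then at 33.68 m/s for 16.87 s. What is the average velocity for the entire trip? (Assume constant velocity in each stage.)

d₁ = v₁t₁ = 11.75 × 8.31 = 97.6425 m
d₂ = v₂t₂ = 33.68 × 16.87 = 568.1816 m
d_total = 665.8241 m, t_total = 25.18 s
v_avg = d_total/t_total = 665.8241/25.18 = 26.44 m/s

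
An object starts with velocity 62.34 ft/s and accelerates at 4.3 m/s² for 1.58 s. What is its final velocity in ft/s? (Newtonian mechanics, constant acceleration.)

v₀ = 62.34 ft/s × 0.3048 = 19.0012 m/s
v = v₀ + a × t = 19.0012 + 4.3 × 1.58 = 25.7952 m/s
v = 25.7952 m/s / 0.3048 = 84.63 ft/s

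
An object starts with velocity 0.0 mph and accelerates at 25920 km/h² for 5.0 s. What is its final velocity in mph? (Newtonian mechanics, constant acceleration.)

v₀ = 0.0 mph × 0.44704 = 0.0 m/s
a = 25920 km/h² × 7.716049382716049e-05 = 2.0 m/s²
v = v₀ + a × t = 0.0 + 2.0 × 5.0 = 10.0 m/s
v = 10.0 m/s / 0.44704 = 22.37 mph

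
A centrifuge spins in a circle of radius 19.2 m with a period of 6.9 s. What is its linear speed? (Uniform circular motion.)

v = 2πr/T = 2π×19.2/6.9 = 17.48 m/s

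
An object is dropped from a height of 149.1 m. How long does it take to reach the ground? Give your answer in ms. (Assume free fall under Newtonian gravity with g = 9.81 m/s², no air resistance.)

t = √(2h/g) = √(2 × 149.1 / 9.81) = 5.5134 s
t = 5.5134 s / 0.001 = 5513 ms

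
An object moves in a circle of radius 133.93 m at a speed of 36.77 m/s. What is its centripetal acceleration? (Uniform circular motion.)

a_c = v²/r = 36.77²/133.93 = 1352.0329/133.93 = 10.1 m/s²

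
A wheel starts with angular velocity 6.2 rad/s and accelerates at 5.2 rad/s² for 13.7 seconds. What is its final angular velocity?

ω = ω₀ + αt = 6.2 + 5.2 × 13.7 = 77.44 rad/s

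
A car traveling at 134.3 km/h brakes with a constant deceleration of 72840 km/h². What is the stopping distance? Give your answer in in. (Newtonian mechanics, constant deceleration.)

v₀ = 134.3 km/h × 0.2777777777777778 = 37.3056 m/s
a = 72840 km/h² × 7.716049382716049e-05 = 5.62037 m/s²
d = v₀² / (2a) = 37.3056² / (2 × 5.62037) = 1391.71 / 11.2407 = 123.81 m
d = 123.81 m / 0.0254 = 4874 in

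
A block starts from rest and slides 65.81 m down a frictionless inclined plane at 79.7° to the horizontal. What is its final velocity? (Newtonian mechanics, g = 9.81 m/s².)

a = g sin(θ) = 9.81 × sin(79.7°) = 9.6519 m/s²
v = √(2ad) = √(2 × 9.6519 × 65.81) = 35.64 m/s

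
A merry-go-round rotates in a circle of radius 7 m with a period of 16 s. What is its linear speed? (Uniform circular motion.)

v = 2πr/T = 2π×7/16 = 2.75 m/s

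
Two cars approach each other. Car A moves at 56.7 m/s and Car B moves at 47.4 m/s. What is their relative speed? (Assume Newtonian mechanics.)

v_rel = v_A + v_B = 56.7 + 47.4 = 104.1 m/s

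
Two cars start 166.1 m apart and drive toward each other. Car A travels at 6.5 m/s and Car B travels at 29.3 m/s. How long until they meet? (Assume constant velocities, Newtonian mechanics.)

Combined speed: v_combined = 6.5 + 29.3 = 35.8 m/s
Time to meet: t = d/v_combined = 166.1/35.8 = 4.64 s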